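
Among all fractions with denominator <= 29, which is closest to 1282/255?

Expand x = 1282/255 as a continued fraction with the Euclidean algorithm:
  1282 = 5*255 + 7, so a_0 = 5.
  255 = 36*7 + 3, so a_1 = 36.
  7 = 2*3 + 1, so a_2 = 2.
  3 = 3*1 + 0, so a_3 = 3.
so x = [5; 36, 2, 3].
Convergents (p_i = a_i*p_{i-1} + p_{i-2}, q_i = a_i*q_{i-1} + q_{i-2} with p_{-2}=0, p_{-1}=1, q_{-2}=1, q_{-1}=0), until the denominator exceeds 29:
  i=0: a_0=5, p_0 = 5*1 + 0 = 5, q_0 = 5*0 + 1 = 1.
  i=1: a_1=36, p_1 = 36*5 + 1 = 181, q_1 = 36*1 + 0 = 36.
q_1 = 36 > 29, so the last convergent with denominator <= 29 is p_0/q_0 = 5/1.
The closest fraction with denominator <= 29 is either p_0/q_0 or the intermediate fraction (k*p_0 + p_{-1})/(k*q_0 + q_{-1}) with the largest k >= 1 whose denominator stays <= 29; these approach x as k grows, and every other convergent or intermediate fraction in range is farther away.
Largest k: floor((29 - q_{-1})/q_0) = floor((29 - 0)/1) = 29 (using the seeds p_{-1} = 1, q_{-1} = 0).
That gives (29*5 + 1)/(29*1 + 0) = 146/29.
Compare the errors: |x - 5/1| = |1282*1 - 5*255|/(255*1) = 7/255, and |x - 146/29| = |1282*29 - 146*255|/(255*29) = 52/7395.
Cross-multiplying, 52*255 = 13260 < 51765 = 7*7395, so 52/7395 is smaller: the intermediate fraction 146/29 is closer to x than 5/1.

146/29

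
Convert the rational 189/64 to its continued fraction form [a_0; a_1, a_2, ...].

Run the Euclidean algorithm on 189 and 64; the successive quotients are the partial quotients a_0, a_1, ... (each step inverts the fractional part left over by the previous one):
  189 = 2*64 + 61, so a_0 = 2.
  64 = 1*61 + 3, so a_1 = 1.
  61 = 20*3 + 1, so a_2 = 20.
  3 = 3*1 + 0, so a_3 = 3.
The remainder reaches 0 after 4 divisions, so the expansion has 4 partial quotients, read off in order.

[2; 1, 20, 3]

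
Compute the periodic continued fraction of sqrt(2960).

Write x_i = (sqrt(2960) + m_i)/d_i with (m_0, d_0) = (0, 1). a_0 = floor(sqrt(2960)) = 54, since 54^2 = 2916 <= 2960 < 3025 = 55^2.
Iterate m_{i+1} = d_i*a_i - m_i, d_{i+1} = (2960 - m_{i+1}^2)/d_i, a_{i+1} = floor((a_0 + m_{i+1})/d_{i+1}):
  m_1 = 1*54 - 0 = 54, d_1 = (2960 - 54^2)/1 = 44/1 = 44, a_1 = floor((54 + 54)/44) = 2.
  m_2 = 44*2 - 54 = 34, d_2 = (2960 - 34^2)/44 = 1804/44 = 41, a_2 = floor((54 + 34)/41) = 2.
  m_3 = 41*2 - 34 = 48, d_3 = (2960 - 48^2)/41 = 656/41 = 16, a_3 = floor((54 + 48)/16) = 6.
  m_4 = 16*6 - 48 = 48, d_4 = (2960 - 48^2)/16 = 656/16 = 41, a_4 = floor((54 + 48)/41) = 2.
  m_5 = 41*2 - 48 = 34, d_5 = (2960 - 34^2)/41 = 1804/41 = 44, a_5 = floor((54 + 34)/44) = 2.
  m_6 = 44*2 - 34 = 54, d_6 = (2960 - 54^2)/44 = 44/44 = 1, a_6 = floor((54 + 54)/1) = 108.
  m_7 = 1*108 - 54 = 54, d_7 = (2960 - 54^2)/1 = 44/1 = 44: (m_7, d_7) = (m_1, d_1) = (54, 44), so from here the quotients repeat a_1, ..., a_6; the period length is 6.
Hence the expansion of sqrt(2960) is a_0 = 54 followed by the repeating block 2, 2, 6, 2, 2, 108 (period 6).

[54; (2, 2, 6, 2, 2, 108)]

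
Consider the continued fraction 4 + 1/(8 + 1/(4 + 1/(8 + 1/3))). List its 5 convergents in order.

Using the convergent recurrence p_i = a_i*p_{i-1} + p_{i-2}, q_i = a_i*q_{i-1} + q_{i-2} with p_{-2}=0, p_{-1}=1, q_{-2}=1, q_{-1}=0:
  i=0: a_0=4, p_0 = 4*1 + 0 = 4, q_0 = 4*0 + 1 = 1.
  i=1: a_1=8, p_1 = 8*4 + 1 = 33, q_1 = 8*1 + 0 = 8.
  i=2: a_2=4, p_2 = 4*33 + 4 = 136, q_2 = 4*8 + 1 = 33.
  i=3: a_3=8, p_3 = 8*136 + 33 = 1121, q_3 = 8*33 + 8 = 272.
  i=4: a_4=3, p_4 = 3*1121 + 136 = 3499, q_4 = 3*272 + 33 = 849.

4/1, 33/8, 136/33, 1121/272, 3499/849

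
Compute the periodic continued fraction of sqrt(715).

Write x_i = (sqrt(715) + m_i)/d_i with (m_0, d_0) = (0, 1). a_0 = floor(sqrt(715)) = 26, since 26^2 = 676 <= 715 < 729 = 27^2.
Iterate m_{i+1} = d_i*a_i - m_i, d_{i+1} = (715 - m_{i+1}^2)/d_i, a_{i+1} = floor((a_0 + m_{i+1})/d_{i+1}):
  m_1 = 1*26 - 0 = 26, d_1 = (715 - 26^2)/1 = 39/1 = 39, a_1 = floor((26 + 26)/39) = 1.
  m_2 = 39*1 - 26 = 13, d_2 = (715 - 13^2)/39 = 546/39 = 14, a_2 = floor((26 + 13)/14) = 2.
  m_3 = 14*2 - 13 = 15, d_3 = (715 - 15^2)/14 = 490/14 = 35, a_3 = floor((26 + 15)/35) = 1.
  m_4 = 35*1 - 15 = 20, d_4 = (715 - 20^2)/35 = 315/35 = 9, a_4 = floor((26 + 20)/9) = 5.
  m_5 = 9*5 - 20 = 25, d_5 = (715 - 25^2)/9 = 90/9 = 10, a_5 = floor((26 + 25)/10) = 5.
  m_6 = 10*5 - 25 = 25, d_6 = (715 - 25^2)/10 = 90/10 = 9, a_6 = floor((26 + 25)/9) = 5.
  m_7 = 9*5 - 25 = 20, d_7 = (715 - 20^2)/9 = 315/9 = 35, a_7 = floor((26 + 20)/35) = 1.
  m_8 = 35*1 - 20 = 15, d_8 = (715 - 15^2)/35 = 490/35 = 14, a_8 = floor((26 + 15)/14) = 2.
  m_9 = 14*2 - 15 = 13, d_9 = (715 - 13^2)/14 = 546/14 = 39, a_9 = floor((26 + 13)/39) = 1.
  m_10 = 39*1 - 13 = 26, d_10 = (715 - 26^2)/39 = 39/39 = 1, a_10 = floor((26 + 26)/1) = 52.
  m_11 = 1*52 - 26 = 26, d_11 = (715 - 26^2)/1 = 39/1 = 39: (m_11, d_11) = (m_1, d_1) = (26, 39), so from here the quotients repeat a_1, ..., a_10; the period length is 10.
Hence the expansion of sqrt(715) is a_0 = 26 followed by the repeating block 1, 2, 1, 5, 5, 5, 1, 2, 1, 52 (period 10).

[26; (1, 2, 1, 5, 5, 5, 1, 2, 1, 52)]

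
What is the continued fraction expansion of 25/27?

[0; 1, 12, 2]

Run the Euclidean algorithm on 25 and 27; the successive quotients are the partial quotients a_0, a_1, ... (each step inverts the fractional part left over by the previous one):
  25 = 0*27 + 25, so a_0 = 0.
  27 = 1*25 + 2, so a_1 = 1.
  25 = 12*2 + 1, so a_2 = 12.
  2 = 2*1 + 0, so a_3 = 2.
The remainder reaches 0 after 4 divisions, so the expansion has 4 partial quotients, read off in order.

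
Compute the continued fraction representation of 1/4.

Run the Euclidean algorithm on 1 and 4; the successive quotients are the partial quotients a_0, a_1, ... (each step inverts the fractional part left over by the previous one):
  1 = 0*4 + 1, so a_0 = 0.
  4 = 4*1 + 0, so a_1 = 4.
The remainder reaches 0 after 2 divisions, so the expansion has 2 partial quotients, read off in order.

[0; 4]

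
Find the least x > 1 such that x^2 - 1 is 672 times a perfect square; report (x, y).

First expand sqrt(672) as a continued fraction. With x_i = (sqrt(672) + m_i)/d_i and (m_0, d_0) = (0, 1): a_0 = floor(sqrt(672)) = 25, since 25^2 = 625 <= 672 < 676 = 26^2.
Iterate m_{i+1} = d_i*a_i - m_i, d_{i+1} = (672 - m_{i+1}^2)/d_i, a_{i+1} = floor((a_0 + m_{i+1})/d_{i+1}):
  m_1 = 1*25 - 0 = 25, d_1 = (672 - 25^2)/1 = 47/1 = 47, a_1 = floor((25 + 25)/47) = 1.
  m_2 = 47*1 - 25 = 22, d_2 = (672 - 22^2)/47 = 188/47 = 4, a_2 = floor((25 + 22)/4) = 11.
  m_3 = 4*11 - 22 = 22, d_3 = (672 - 22^2)/4 = 188/4 = 47, a_3 = floor((25 + 22)/47) = 1.
  m_4 = 47*1 - 22 = 25, d_4 = (672 - 25^2)/47 = 47/47 = 1, a_4 = floor((25 + 25)/1) = 50.
  m_5 = 1*50 - 25 = 25, d_5 = (672 - 25^2)/1 = 47/1 = 47: (m_5, d_5) = (m_1, d_1) = (25, 47), so from here the quotients repeat a_1, ..., a_4; the period length is 4.
So sqrt(672) = [25; (1, 11, 1, 50)] with period length k = 4.
k is even, so the fundamental solution of x^2 - 672y^2 = 1 is (p_{k-1}, q_{k-1}) = (p_3, q_3); compute convergents through index 3.
Convergents (p_i = a_i*p_{i-1} + p_{i-2}, q_i = a_i*q_{i-1} + q_{i-2} with p_{-2}=0, p_{-1}=1, q_{-2}=1, q_{-1}=0):
  i=0: a_0=25, p_0 = 25*1 + 0 = 25, q_0 = 25*0 + 1 = 1.
  i=1: a_1=1, p_1 = 1*25 + 1 = 26, q_1 = 1*1 + 0 = 1.
  i=2: a_2=11, p_2 = 11*26 + 25 = 311, q_2 = 11*1 + 1 = 12.
  i=3: a_3=1, p_3 = 1*311 + 26 = 337, q_3 = 1*12 + 1 = 13.
Check: 337^2 - 672*13^2 = 113569 - 113568 = 1, so (x, y) = (337, 13) solves the equation, and by the theorem it is the least positive solution.

(x, y) = (337, 13)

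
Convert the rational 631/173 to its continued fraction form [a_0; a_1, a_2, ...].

Run the Euclidean algorithm on 631 and 173; the successive quotients are the partial quotients a_0, a_1, ... (each step inverts the fractional part left over by the previous one):
  631 = 3*173 + 112, so a_0 = 3.
  173 = 1*112 + 61, so a_1 = 1.
  112 = 1*61 + 51, so a_2 = 1.
  61 = 1*51 + 10, so a_3 = 1.
  51 = 5*10 + 1, so a_4 = 5.
  10 = 10*1 + 0, so a_5 = 10.
The remainder reaches 0 after 6 divisions, so the expansion has 6 partial quotients, read off in order.

[3; 1, 1, 1, 5, 10]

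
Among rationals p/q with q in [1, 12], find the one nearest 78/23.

17/5

Expand x = 78/23 as a continued fraction with the Euclidean algorithm:
  78 = 3*23 + 9, so a_0 = 3.
  23 = 2*9 + 5, so a_1 = 2.
  9 = 1*5 + 4, so a_2 = 1.
  5 = 1*4 + 1, so a_3 = 1.
  4 = 4*1 + 0, so a_4 = 4.
so x = [3; 2, 1, 1, 4].
Convergents (p_i = a_i*p_{i-1} + p_{i-2}, q_i = a_i*q_{i-1} + q_{i-2} with p_{-2}=0, p_{-1}=1, q_{-2}=1, q_{-1}=0), until the denominator exceeds 12:
  i=0: a_0=3, p_0 = 3*1 + 0 = 3, q_0 = 3*0 + 1 = 1.
  i=1: a_1=2, p_1 = 2*3 + 1 = 7, q_1 = 2*1 + 0 = 2.
  i=2: a_2=1, p_2 = 1*7 + 3 = 10, q_2 = 1*2 + 1 = 3.
  i=3: a_3=1, p_3 = 1*10 + 7 = 17, q_3 = 1*3 + 2 = 5.
  i=4: a_4=4, p_4 = 4*17 + 10 = 78, q_4 = 4*5 + 3 = 23.
q_4 = 23 > 12, so the last convergent with denominator <= 12 is p_3/q_3 = 17/5.
The closest fraction with denominator <= 12 is either p_3/q_3 or the intermediate fraction (k*p_3 + p_2)/(k*q_3 + q_2) with the largest k >= 1 whose denominator stays <= 12; these approach x as k grows, and every other convergent or intermediate fraction in range is farther away.
Largest k: floor((12 - q_2)/q_3) = floor((12 - 3)/5) = 1.
That gives (1*17 + 10)/(1*5 + 3) = 27/8.
Compare the errors: |x - 17/5| = |78*5 - 17*23|/(23*5) = 1/115, and |x - 27/8| = |78*8 - 27*23|/(23*8) = 3/184.
Cross-multiplying, 1*184 = 184 < 345 = 3*115, so 1/115 is smaller: the convergent 17/5 is closer to x than 27/8.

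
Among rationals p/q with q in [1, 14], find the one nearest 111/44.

33/13

Expand x = 111/44 as a continued fraction with the Euclidean algorithm:
  111 = 2*44 + 23, so a_0 = 2.
  44 = 1*23 + 21, so a_1 = 1.
  23 = 1*21 + 2, so a_2 = 1.
  21 = 10*2 + 1, so a_3 = 10.
  2 = 2*1 + 0, so a_4 = 2.
so x = [2; 1, 1, 10, 2].
Convergents (p_i = a_i*p_{i-1} + p_{i-2}, q_i = a_i*q_{i-1} + q_{i-2} with p_{-2}=0, p_{-1}=1, q_{-2}=1, q_{-1}=0), until the denominator exceeds 14:
  i=0: a_0=2, p_0 = 2*1 + 0 = 2, q_0 = 2*0 + 1 = 1.
  i=1: a_1=1, p_1 = 1*2 + 1 = 3, q_1 = 1*1 + 0 = 1.
  i=2: a_2=1, p_2 = 1*3 + 2 = 5, q_2 = 1*1 + 1 = 2.
  i=3: a_3=10, p_3 = 10*5 + 3 = 53, q_3 = 10*2 + 1 = 21.
q_3 = 21 > 14, so the last convergent with denominator <= 14 is p_2/q_2 = 5/2.
The closest fraction with denominator <= 14 is either p_2/q_2 or the intermediate fraction (k*p_2 + p_1)/(k*q_2 + q_1) with the largest k >= 1 whose denominator stays <= 14; these approach x as k grows, and every other convergent or intermediate fraction in range is farther away.
Largest k: floor((14 - q_1)/q_2) = floor((14 - 1)/2) = 6.
That gives (6*5 + 3)/(6*2 + 1) = 33/13.
Compare the errors: |x - 5/2| = |111*2 - 5*44|/(44*2) = 2/88, and |x - 33/13| = |111*13 - 33*44|/(44*13) = 9/572.
Cross-multiplying, 9*88 = 792 < 1144 = 2*572, so 9/572 is smaller: the intermediate fraction 33/13 is closer to x than 5/2.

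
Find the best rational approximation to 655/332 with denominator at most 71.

73/37

Expand x = 655/332 as a continued fraction with the Euclidean algorithm:
  655 = 1*332 + 323, so a_0 = 1.
  332 = 1*323 + 9, so a_1 = 1.
  323 = 35*9 + 8, so a_2 = 35.
  9 = 1*8 + 1, so a_3 = 1.
  8 = 8*1 + 0, so a_4 = 8.
so x = [1; 1, 35, 1, 8].
Convergents (p_i = a_i*p_{i-1} + p_{i-2}, q_i = a_i*q_{i-1} + q_{i-2} with p_{-2}=0, p_{-1}=1, q_{-2}=1, q_{-1}=0), until the denominator exceeds 71:
  i=0: a_0=1, p_0 = 1*1 + 0 = 1, q_0 = 1*0 + 1 = 1.
  i=1: a_1=1, p_1 = 1*1 + 1 = 2, q_1 = 1*1 + 0 = 1.
  i=2: a_2=35, p_2 = 35*2 + 1 = 71, q_2 = 35*1 + 1 = 36.
  i=3: a_3=1, p_3 = 1*71 + 2 = 73, q_3 = 1*36 + 1 = 37.
  i=4: a_4=8, p_4 = 8*73 + 71 = 655, q_4 = 8*37 + 36 = 332.
q_4 = 332 > 71, so the last convergent with denominator <= 71 is p_3/q_3 = 73/37.
The closest fraction with denominator <= 71 is either p_3/q_3 or the intermediate fraction (k*p_3 + p_2)/(k*q_3 + q_2) with the largest k >= 1 whose denominator stays <= 71; these approach x as k grows, and every other convergent or intermediate fraction in range is farther away.
Largest k: floor((71 - q_2)/q_3) = floor((71 - 36)/37) = 0.
Since k = 0, no intermediate fraction beyond p_3/q_3 has denominator <= 71, so the convergent 73/37 is the closest (its error is |655*37 - 73*332|/(332*37) = 1/12284).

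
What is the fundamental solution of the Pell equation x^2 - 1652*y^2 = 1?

First expand sqrt(1652) as a continued fraction. With x_i = (sqrt(1652) + m_i)/d_i and (m_0, d_0) = (0, 1): a_0 = floor(sqrt(1652)) = 40, since 40^2 = 1600 <= 1652 < 1681 = 41^2.
Iterate m_{i+1} = d_i*a_i - m_i, d_{i+1} = (1652 - m_{i+1}^2)/d_i, a_{i+1} = floor((a_0 + m_{i+1})/d_{i+1}):
  m_1 = 1*40 - 0 = 40, d_1 = (1652 - 40^2)/1 = 52/1 = 52, a_1 = floor((40 + 40)/52) = 1.
  m_2 = 52*1 - 40 = 12, d_2 = (1652 - 12^2)/52 = 1508/52 = 29, a_2 = floor((40 + 12)/29) = 1.
  m_3 = 29*1 - 12 = 17, d_3 = (1652 - 17^2)/29 = 1363/29 = 47, a_3 = floor((40 + 17)/47) = 1.
  m_4 = 47*1 - 17 = 30, d_4 = (1652 - 30^2)/47 = 752/47 = 16, a_4 = floor((40 + 30)/16) = 4.
  m_5 = 16*4 - 30 = 34, d_5 = (1652 - 34^2)/16 = 496/16 = 31, a_5 = floor((40 + 34)/31) = 2.
  m_6 = 31*2 - 34 = 28, d_6 = (1652 - 28^2)/31 = 868/31 = 28, a_6 = floor((40 + 28)/28) = 2.
  m_7 = 28*2 - 28 = 28, d_7 = (1652 - 28^2)/28 = 868/28 = 31, a_7 = floor((40 + 28)/31) = 2.
  m_8 = 31*2 - 28 = 34, d_8 = (1652 - 34^2)/31 = 496/31 = 16, a_8 = floor((40 + 34)/16) = 4.
  m_9 = 16*4 - 34 = 30, d_9 = (1652 - 30^2)/16 = 752/16 = 47, a_9 = floor((40 + 30)/47) = 1.
  m_10 = 47*1 - 30 = 17, d_10 = (1652 - 17^2)/47 = 1363/47 = 29, a_10 = floor((40 + 17)/29) = 1.
  m_11 = 29*1 - 17 = 12, d_11 = (1652 - 12^2)/29 = 1508/29 = 52, a_11 = floor((40 + 12)/52) = 1.
  m_12 = 52*1 - 12 = 40, d_12 = (1652 - 40^2)/52 = 52/52 = 1, a_12 = floor((40 + 40)/1) = 80.
  m_13 = 1*80 - 40 = 40, d_13 = (1652 - 40^2)/1 = 52/1 = 52: (m_13, d_13) = (m_1, d_1) = (40, 52), so from here the quotients repeat a_1, ..., a_12; the period length is 12.
So sqrt(1652) = [40; (1, 1, 1, 4, 2, 2, 2, 4, 1, 1, 1, 80)] with period length k = 12.
k is even, so the fundamental solution of x^2 - 1652y^2 = 1 is (p_{k-1}, q_{k-1}) = (p_11, q_11); compute convergents through index 11.
Convergents (p_i = a_i*p_{i-1} + p_{i-2}, q_i = a_i*q_{i-1} + q_{i-2} with p_{-2}=0, p_{-1}=1, q_{-2}=1, q_{-1}=0):
  i=0: a_0=40, p_0 = 40*1 + 0 = 40, q_0 = 40*0 + 1 = 1.
  i=1: a_1=1, p_1 = 1*40 + 1 = 41, q_1 = 1*1 + 0 = 1.
  i=2: a_2=1, p_2 = 1*41 + 40 = 81, q_2 = 1*1 + 1 = 2.
  i=3: a_3=1, p_3 = 1*81 + 41 = 122, q_3 = 1*2 + 1 = 3.
  i=4: a_4=4, p_4 = 4*122 + 81 = 569, q_4 = 4*3 + 2 = 14.
  i=5: a_5=2, p_5 = 2*569 + 122 = 1260, q_5 = 2*14 + 3 = 31.
  i=6: a_6=2, p_6 = 2*1260 + 569 = 3089, q_6 = 2*31 + 14 = 76.
  i=7: a_7=2, p_7 = 2*3089 + 1260 = 7438, q_7 = 2*76 + 31 = 183.
  i=8: a_8=4, p_8 = 4*7438 + 3089 = 32841, q_8 = 4*183 + 76 = 808.
  i=9: a_9=1, p_9 = 1*32841 + 7438 = 40279, q_9 = 1*808 + 183 = 991.
  i=10: a_10=1, p_10 = 1*40279 + 32841 = 73120, q_10 = 1*991 + 808 = 1799.
  i=11: a_11=1, p_11 = 1*73120 + 40279 = 113399, q_11 = 1*1799 + 991 = 2790.
Check: 113399^2 - 1652*2790^2 = 12859333201 - 12859333200 = 1, so (x, y) = (113399, 2790) solves the equation, and by the theorem it is the least positive solution.

(x, y) = (113399, 2790)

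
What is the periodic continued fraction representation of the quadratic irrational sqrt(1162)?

Write x_i = (sqrt(1162) + m_i)/d_i with (m_0, d_0) = (0, 1). a_0 = floor(sqrt(1162)) = 34, since 34^2 = 1156 <= 1162 < 1225 = 35^2.
Iterate m_{i+1} = d_i*a_i - m_i, d_{i+1} = (1162 - m_{i+1}^2)/d_i, a_{i+1} = floor((a_0 + m_{i+1})/d_{i+1}):
  m_1 = 1*34 - 0 = 34, d_1 = (1162 - 34^2)/1 = 6/1 = 6, a_1 = floor((34 + 34)/6) = 11.
  m_2 = 6*11 - 34 = 32, d_2 = (1162 - 32^2)/6 = 138/6 = 23, a_2 = floor((34 + 32)/23) = 2.
  m_3 = 23*2 - 32 = 14, d_3 = (1162 - 14^2)/23 = 966/23 = 42, a_3 = floor((34 + 14)/42) = 1.
  m_4 = 42*1 - 14 = 28, d_4 = (1162 - 28^2)/42 = 378/42 = 9, a_4 = floor((34 + 28)/9) = 6.
  m_5 = 9*6 - 28 = 26, d_5 = (1162 - 26^2)/9 = 486/9 = 54, a_5 = floor((34 + 26)/54) = 1.
  m_6 = 54*1 - 26 = 28, d_6 = (1162 - 28^2)/54 = 378/54 = 7, a_6 = floor((34 + 28)/7) = 8.
  m_7 = 7*8 - 28 = 28, d_7 = (1162 - 28^2)/7 = 378/7 = 54, a_7 = floor((34 + 28)/54) = 1.
  m_8 = 54*1 - 28 = 26, d_8 = (1162 - 26^2)/54 = 486/54 = 9, a_8 = floor((34 + 26)/9) = 6.
  m_9 = 9*6 - 26 = 28, d_9 = (1162 - 28^2)/9 = 378/9 = 42, a_9 = floor((34 + 28)/42) = 1.
  m_10 = 42*1 - 28 = 14, d_10 = (1162 - 14^2)/42 = 966/42 = 23, a_10 = floor((34 + 14)/23) = 2.
  m_11 = 23*2 - 14 = 32, d_11 = (1162 - 32^2)/23 = 138/23 = 6, a_11 = floor((34 + 32)/6) = 11.
  m_12 = 6*11 - 32 = 34, d_12 = (1162 - 34^2)/6 = 6/6 = 1, a_12 = floor((34 + 34)/1) = 68.
  m_13 = 1*68 - 34 = 34, d_13 = (1162 - 34^2)/1 = 6/1 = 6: (m_13, d_13) = (m_1, d_1) = (34, 6), so from here the quotients repeat a_1, ..., a_12; the period length is 12.
Hence the expansion of sqrt(1162) is a_0 = 34 followed by the repeating block 11, 2, 1, 6, 1, 8, 1, 6, 1, 2, 11, 68 (period 12).

[34; (11, 2, 1, 6, 1, 8, 1, 6, 1, 2, 11, 68)]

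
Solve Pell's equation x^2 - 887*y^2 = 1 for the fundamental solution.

(x, y) = (469224, 15755)

First expand sqrt(887) as a continued fraction. With x_i = (sqrt(887) + m_i)/d_i and (m_0, d_0) = (0, 1): a_0 = floor(sqrt(887)) = 29, since 29^2 = 841 <= 887 < 900 = 30^2.
Iterate m_{i+1} = d_i*a_i - m_i, d_{i+1} = (887 - m_{i+1}^2)/d_i, a_{i+1} = floor((a_0 + m_{i+1})/d_{i+1}):
  m_1 = 1*29 - 0 = 29, d_1 = (887 - 29^2)/1 = 46/1 = 46, a_1 = floor((29 + 29)/46) = 1.
  m_2 = 46*1 - 29 = 17, d_2 = (887 - 17^2)/46 = 598/46 = 13, a_2 = floor((29 + 17)/13) = 3.
  m_3 = 13*3 - 17 = 22, d_3 = (887 - 22^2)/13 = 403/13 = 31, a_3 = floor((29 + 22)/31) = 1.
  m_4 = 31*1 - 22 = 9, d_4 = (887 - 9^2)/31 = 806/31 = 26, a_4 = floor((29 + 9)/26) = 1.
  m_5 = 26*1 - 9 = 17, d_5 = (887 - 17^2)/26 = 598/26 = 23, a_5 = floor((29 + 17)/23) = 2.
  m_6 = 23*2 - 17 = 29, d_6 = (887 - 29^2)/23 = 46/23 = 2, a_6 = floor((29 + 29)/2) = 29.
  m_7 = 2*29 - 29 = 29, d_7 = (887 - 29^2)/2 = 46/2 = 23, a_7 = floor((29 + 29)/23) = 2.
  m_8 = 23*2 - 29 = 17, d_8 = (887 - 17^2)/23 = 598/23 = 26, a_8 = floor((29 + 17)/26) = 1.
  m_9 = 26*1 - 17 = 9, d_9 = (887 - 9^2)/26 = 806/26 = 31, a_9 = floor((29 + 9)/31) = 1.
  m_10 = 31*1 - 9 = 22, d_10 = (887 - 22^2)/31 = 403/31 = 13, a_10 = floor((29 + 22)/13) = 3.
  m_11 = 13*3 - 22 = 17, d_11 = (887 - 17^2)/13 = 598/13 = 46, a_11 = floor((29 + 17)/46) = 1.
  m_12 = 46*1 - 17 = 29, d_12 = (887 - 29^2)/46 = 46/46 = 1, a_12 = floor((29 + 29)/1) = 58.
  m_13 = 1*58 - 29 = 29, d_13 = (887 - 29^2)/1 = 46/1 = 46: (m_13, d_13) = (m_1, d_1) = (29, 46), so from here the quotients repeat a_1, ..., a_12; the period length is 12.
So sqrt(887) = [29; (1, 3, 1, 1, 2, 29, 2, 1, 1, 3, 1, 58)] with period length k = 12.
k is even, so the fundamental solution of x^2 - 887y^2 = 1 is (p_{k-1}, q_{k-1}) = (p_11, q_11); compute convergents through index 11.
Convergents (p_i = a_i*p_{i-1} + p_{i-2}, q_i = a_i*q_{i-1} + q_{i-2} with p_{-2}=0, p_{-1}=1, q_{-2}=1, q_{-1}=0):
  i=0: a_0=29, p_0 = 29*1 + 0 = 29, q_0 = 29*0 + 1 = 1.
  i=1: a_1=1, p_1 = 1*29 + 1 = 30, q_1 = 1*1 + 0 = 1.
  i=2: a_2=3, p_2 = 3*30 + 29 = 119, q_2 = 3*1 + 1 = 4.
  i=3: a_3=1, p_3 = 1*119 + 30 = 149, q_3 = 1*4 + 1 = 5.
  i=4: a_4=1, p_4 = 1*149 + 119 = 268, q_4 = 1*5 + 4 = 9.
  i=5: a_5=2, p_5 = 2*268 + 149 = 685, q_5 = 2*9 + 5 = 23.
  i=6: a_6=29, p_6 = 29*685 + 268 = 20133, q_6 = 29*23 + 9 = 676.
  i=7: a_7=2, p_7 = 2*20133 + 685 = 40951, q_7 = 2*676 + 23 = 1375.
  i=8: a_8=1, p_8 = 1*40951 + 20133 = 61084, q_8 = 1*1375 + 676 = 2051.
  i=9: a_9=1, p_9 = 1*61084 + 40951 = 102035, q_9 = 1*2051 + 1375 = 3426.
  i=10: a_10=3, p_10 = 3*102035 + 61084 = 367189, q_10 = 3*3426 + 2051 = 12329.
  i=11: a_11=1, p_11 = 1*367189 + 102035 = 469224, q_11 = 1*12329 + 3426 = 15755.
Check: 469224^2 - 887*15755^2 = 220171162176 - 220171162175 = 1, so (x, y) = (469224, 15755) solves the equation, and by the theorem it is the least positive solution.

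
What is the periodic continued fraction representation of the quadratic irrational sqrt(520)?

Write x_i = (sqrt(520) + m_i)/d_i with (m_0, d_0) = (0, 1). a_0 = floor(sqrt(520)) = 22, since 22^2 = 484 <= 520 < 529 = 23^2.
Iterate m_{i+1} = d_i*a_i - m_i, d_{i+1} = (520 - m_{i+1}^2)/d_i, a_{i+1} = floor((a_0 + m_{i+1})/d_{i+1}):
  m_1 = 1*22 - 0 = 22, d_1 = (520 - 22^2)/1 = 36/1 = 36, a_1 = floor((22 + 22)/36) = 1.
  m_2 = 36*1 - 22 = 14, d_2 = (520 - 14^2)/36 = 324/36 = 9, a_2 = floor((22 + 14)/9) = 4.
  m_3 = 9*4 - 14 = 22, d_3 = (520 - 22^2)/9 = 36/9 = 4, a_3 = floor((22 + 22)/4) = 11.
  m_4 = 4*11 - 22 = 22, d_4 = (520 - 22^2)/4 = 36/4 = 9, a_4 = floor((22 + 22)/9) = 4.
  m_5 = 9*4 - 22 = 14, d_5 = (520 - 14^2)/9 = 324/9 = 36, a_5 = floor((22 + 14)/36) = 1.
  m_6 = 36*1 - 14 = 22, d_6 = (520 - 22^2)/36 = 36/36 = 1, a_6 = floor((22 + 22)/1) = 44.
  m_7 = 1*44 - 22 = 22, d_7 = (520 - 22^2)/1 = 36/1 = 36: (m_7, d_7) = (m_1, d_1) = (22, 36), so from here the quotients repeat a_1, ..., a_6; the period length is 6.
Hence the expansion of sqrt(520) is a_0 = 22 followed by the repeating block 1, 4, 11, 4, 1, 44 (period 6).

[22; (1, 4, 11, 4, 1, 44)]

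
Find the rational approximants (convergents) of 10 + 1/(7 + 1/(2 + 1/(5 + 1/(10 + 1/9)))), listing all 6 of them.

Using the convergent recurrence p_i = a_i*p_{i-1} + p_{i-2}, q_i = a_i*q_{i-1} + q_{i-2} with p_{-2}=0, p_{-1}=1, q_{-2}=1, q_{-1}=0:
  i=0: a_0=10, p_0 = 10*1 + 0 = 10, q_0 = 10*0 + 1 = 1.
  i=1: a_1=7, p_1 = 7*10 + 1 = 71, q_1 = 7*1 + 0 = 7.
  i=2: a_2=2, p_2 = 2*71 + 10 = 152, q_2 = 2*7 + 1 = 15.
  i=3: a_3=5, p_3 = 5*152 + 71 = 831, q_3 = 5*15 + 7 = 82.
  i=4: a_4=10, p_4 = 10*831 + 152 = 8462, q_4 = 10*82 + 15 = 835.
  i=5: a_5=9, p_5 = 9*8462 + 831 = 76989, q_5 = 9*835 + 82 = 7597.

10/1, 71/7, 152/15, 831/82, 8462/835, 76989/7597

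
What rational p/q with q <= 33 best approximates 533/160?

10/3

Expand x = 533/160 as a continued fraction with the Euclidean algorithm:
  533 = 3*160 + 53, so a_0 = 3.
  160 = 3*53 + 1, so a_1 = 3.
  53 = 53*1 + 0, so a_2 = 53.
so x = [3; 3, 53].
Convergents (p_i = a_i*p_{i-1} + p_{i-2}, q_i = a_i*q_{i-1} + q_{i-2} with p_{-2}=0, p_{-1}=1, q_{-2}=1, q_{-1}=0), until the denominator exceeds 33:
  i=0: a_0=3, p_0 = 3*1 + 0 = 3, q_0 = 3*0 + 1 = 1.
  i=1: a_1=3, p_1 = 3*3 + 1 = 10, q_1 = 3*1 + 0 = 3.
  i=2: a_2=53, p_2 = 53*10 + 3 = 533, q_2 = 53*3 + 1 = 160.
q_2 = 160 > 33, so the last convergent with denominator <= 33 is p_1/q_1 = 10/3.
The closest fraction with denominator <= 33 is either p_1/q_1 or the intermediate fraction (k*p_1 + p_0)/(k*q_1 + q_0) with the largest k >= 1 whose denominator stays <= 33; these approach x as k grows, and every other convergent or intermediate fraction in range is farther away.
Largest k: floor((33 - q_0)/q_1) = floor((33 - 1)/3) = 10.
That gives (10*10 + 3)/(10*3 + 1) = 103/31.
Compare the errors: |x - 10/3| = |533*3 - 10*160|/(160*3) = 1/480, and |x - 103/31| = |533*31 - 103*160|/(160*31) = 43/4960.
Cross-multiplying, 1*4960 = 4960 < 20640 = 43*480, so 1/480 is smaller: the convergent 10/3 is closer to x than 103/31.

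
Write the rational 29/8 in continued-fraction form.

Run the Euclidean algorithm on 29 and 8; the successive quotients are the partial quotients a_0, a_1, ... (each step inverts the fractional part left over by the previous one):
  29 = 3*8 + 5, so a_0 = 3.
  8 = 1*5 + 3, so a_1 = 1.
  5 = 1*3 + 2, so a_2 = 1.
  3 = 1*2 + 1, so a_3 = 1.
  2 = 2*1 + 0, so a_4 = 2.
The remainder reaches 0 after 5 divisions, so the expansion has 5 partial quotients, read off in order.

[3; 1, 1, 1, 2]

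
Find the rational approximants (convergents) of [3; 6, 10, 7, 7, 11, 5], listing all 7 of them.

3/1, 19/6, 193/61, 1370/433, 9783/3092, 108983/34445, 554698/175317

Using the convergent recurrence p_i = a_i*p_{i-1} + p_{i-2}, q_i = a_i*q_{i-1} + q_{i-2} with p_{-2}=0, p_{-1}=1, q_{-2}=1, q_{-1}=0:
  i=0: a_0=3, p_0 = 3*1 + 0 = 3, q_0 = 3*0 + 1 = 1.
  i=1: a_1=6, p_1 = 6*3 + 1 = 19, q_1 = 6*1 + 0 = 6.
  i=2: a_2=10, p_2 = 10*19 + 3 = 193, q_2 = 10*6 + 1 = 61.
  i=3: a_3=7, p_3 = 7*193 + 19 = 1370, q_3 = 7*61 + 6 = 433.
  i=4: a_4=7, p_4 = 7*1370 + 193 = 9783, q_4 = 7*433 + 61 = 3092.
  i=5: a_5=11, p_5 = 11*9783 + 1370 = 108983, q_5 = 11*3092 + 433 = 34445.
  i=6: a_6=5, p_6 = 5*108983 + 9783 = 554698, q_6 = 5*34445 + 3092 = 175317.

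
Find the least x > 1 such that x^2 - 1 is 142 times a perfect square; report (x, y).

First expand sqrt(142) as a continued fraction. With x_i = (sqrt(142) + m_i)/d_i and (m_0, d_0) = (0, 1): a_0 = floor(sqrt(142)) = 11, since 11^2 = 121 <= 142 < 144 = 12^2.
Iterate m_{i+1} = d_i*a_i - m_i, d_{i+1} = (142 - m_{i+1}^2)/d_i, a_{i+1} = floor((a_0 + m_{i+1})/d_{i+1}):
  m_1 = 1*11 - 0 = 11, d_1 = (142 - 11^2)/1 = 21/1 = 21, a_1 = floor((11 + 11)/21) = 1.
  m_2 = 21*1 - 11 = 10, d_2 = (142 - 10^2)/21 = 42/21 = 2, a_2 = floor((11 + 10)/2) = 10.
  m_3 = 2*10 - 10 = 10, d_3 = (142 - 10^2)/2 = 42/2 = 21, a_3 = floor((11 + 10)/21) = 1.
  m_4 = 21*1 - 10 = 11, d_4 = (142 - 11^2)/21 = 21/21 = 1, a_4 = floor((11 + 11)/1) = 22.
  m_5 = 1*22 - 11 = 11, d_5 = (142 - 11^2)/1 = 21/1 = 21: (m_5, d_5) = (m_1, d_1) = (11, 21), so from here the quotients repeat a_1, ..., a_4; the period length is 4.
So sqrt(142) = [11; (1, 10, 1, 22)] with period length k = 4.
k is even, so the fundamental solution of x^2 - 142y^2 = 1 is (p_{k-1}, q_{k-1}) = (p_3, q_3); compute convergents through index 3.
Convergents (p_i = a_i*p_{i-1} + p_{i-2}, q_i = a_i*q_{i-1} + q_{i-2} with p_{-2}=0, p_{-1}=1, q_{-2}=1, q_{-1}=0):
  i=0: a_0=11, p_0 = 11*1 + 0 = 11, q_0 = 11*0 + 1 = 1.
  i=1: a_1=1, p_1 = 1*11 + 1 = 12, q_1 = 1*1 + 0 = 1.
  i=2: a_2=10, p_2 = 10*12 + 11 = 131, q_2 = 10*1 + 1 = 11.
  i=3: a_3=1, p_3 = 1*131 + 12 = 143, q_3 = 1*11 + 1 = 12.
Check: 143^2 - 142*12^2 = 20449 - 20448 = 1, so (x, y) = (143, 12) solves the equation, and by the theorem it is the least positive solution.

(x, y) = (143, 12)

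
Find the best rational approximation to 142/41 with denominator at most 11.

Expand x = 142/41 as a continued fraction with the Euclidean algorithm:
  142 = 3*41 + 19, so a_0 = 3.
  41 = 2*19 + 3, so a_1 = 2.
  19 = 6*3 + 1, so a_2 = 6.
  3 = 3*1 + 0, so a_3 = 3.
so x = [3; 2, 6, 3].
Convergents (p_i = a_i*p_{i-1} + p_{i-2}, q_i = a_i*q_{i-1} + q_{i-2} with p_{-2}=0, p_{-1}=1, q_{-2}=1, q_{-1}=0), until the denominator exceeds 11:
  i=0: a_0=3, p_0 = 3*1 + 0 = 3, q_0 = 3*0 + 1 = 1.
  i=1: a_1=2, p_1 = 2*3 + 1 = 7, q_1 = 2*1 + 0 = 2.
  i=2: a_2=6, p_2 = 6*7 + 3 = 45, q_2 = 6*2 + 1 = 13.
q_2 = 13 > 11, so the last convergent with denominator <= 11 is p_1/q_1 = 7/2.
The closest fraction with denominator <= 11 is either p_1/q_1 or the intermediate fraction (k*p_1 + p_0)/(k*q_1 + q_0) with the largest k >= 1 whose denominator stays <= 11; these approach x as k grows, and every other convergent or intermediate fraction in range is farther away.
Largest k: floor((11 - q_0)/q_1) = floor((11 - 1)/2) = 5.
That gives (5*7 + 3)/(5*2 + 1) = 38/11.
Compare the errors: |x - 7/2| = |142*2 - 7*41|/(41*2) = 3/82, and |x - 38/11| = |142*11 - 38*41|/(41*11) = 4/451.
Cross-multiplying, 4*82 = 328 < 1353 = 3*451, so 4/451 is smaller: the intermediate fraction 38/11 is closer to x than 7/2.

38/11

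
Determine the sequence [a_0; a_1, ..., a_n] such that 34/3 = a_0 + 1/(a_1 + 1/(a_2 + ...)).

Run the Euclidean algorithm on 34 and 3; the successive quotients are the partial quotients a_0, a_1, ... (each step inverts the fractional part left over by the previous one):
  34 = 11*3 + 1, so a_0 = 11.
  3 = 3*1 + 0, so a_1 = 3.
The remainder reaches 0 after 2 divisions, so the expansion has 2 partial quotients, read off in order.

[11; 3]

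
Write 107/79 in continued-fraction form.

[1; 2, 1, 4, 1, 1, 2]

Run the Euclidean algorithm on 107 and 79; the successive quotients are the partial quotients a_0, a_1, ... (each step inverts the fractional part left over by the previous one):
  107 = 1*79 + 28, so a_0 = 1.
  79 = 2*28 + 23, so a_1 = 2.
  28 = 1*23 + 5, so a_2 = 1.
  23 = 4*5 + 3, so a_3 = 4.
  5 = 1*3 + 2, so a_4 = 1.
  3 = 1*2 + 1, so a_5 = 1.
  2 = 2*1 + 0, so a_6 = 2.
The remainder reaches 0 after 7 divisions, so the expansion has 7 partial quotients, read off in order.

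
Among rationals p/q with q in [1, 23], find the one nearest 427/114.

15/4

Expand x = 427/114 as a continued fraction with the Euclidean algorithm:
  427 = 3*114 + 85, so a_0 = 3.
  114 = 1*85 + 29, so a_1 = 1.
  85 = 2*29 + 27, so a_2 = 2.
  29 = 1*27 + 2, so a_3 = 1.
  27 = 13*2 + 1, so a_4 = 13.
  2 = 2*1 + 0, so a_5 = 2.
so x = [3; 1, 2, 1, 13, 2].
Convergents (p_i = a_i*p_{i-1} + p_{i-2}, q_i = a_i*q_{i-1} + q_{i-2} with p_{-2}=0, p_{-1}=1, q_{-2}=1, q_{-1}=0), until the denominator exceeds 23:
  i=0: a_0=3, p_0 = 3*1 + 0 = 3, q_0 = 3*0 + 1 = 1.
  i=1: a_1=1, p_1 = 1*3 + 1 = 4, q_1 = 1*1 + 0 = 1.
  i=2: a_2=2, p_2 = 2*4 + 3 = 11, q_2 = 2*1 + 1 = 3.
  i=3: a_3=1, p_3 = 1*11 + 4 = 15, q_3 = 1*3 + 1 = 4.
  i=4: a_4=13, p_4 = 13*15 + 11 = 206, q_4 = 13*4 + 3 = 55.
q_4 = 55 > 23, so the last convergent with denominator <= 23 is p_3/q_3 = 15/4.
The closest fraction with denominator <= 23 is either p_3/q_3 or the intermediate fraction (k*p_3 + p_2)/(k*q_3 + q_2) with the largest k >= 1 whose denominator stays <= 23; these approach x as k grows, and every other convergent or intermediate fraction in range is farther away.
Largest k: floor((23 - q_2)/q_3) = floor((23 - 3)/4) = 5.
That gives (5*15 + 11)/(5*4 + 3) = 86/23.
Compare the errors: |x - 15/4| = |427*4 - 15*114|/(114*4) = 2/456, and |x - 86/23| = |427*23 - 86*114|/(114*23) = 17/2622.
Cross-multiplying, 2*2622 = 5244 < 7752 = 17*456, so 2/456 is smaller: the convergent 15/4 is closer to x than 86/23.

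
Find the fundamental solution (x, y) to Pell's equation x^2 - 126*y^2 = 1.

First expand sqrt(126) as a continued fraction. With x_i = (sqrt(126) + m_i)/d_i and (m_0, d_0) = (0, 1): a_0 = floor(sqrt(126)) = 11, since 11^2 = 121 <= 126 < 144 = 12^2.
Iterate m_{i+1} = d_i*a_i - m_i, d_{i+1} = (126 - m_{i+1}^2)/d_i, a_{i+1} = floor((a_0 + m_{i+1})/d_{i+1}):
  m_1 = 1*11 - 0 = 11, d_1 = (126 - 11^2)/1 = 5/1 = 5, a_1 = floor((11 + 11)/5) = 4.
  m_2 = 5*4 - 11 = 9, d_2 = (126 - 9^2)/5 = 45/5 = 9, a_2 = floor((11 + 9)/9) = 2.
  m_3 = 9*2 - 9 = 9, d_3 = (126 - 9^2)/9 = 45/9 = 5, a_3 = floor((11 + 9)/5) = 4.
  m_4 = 5*4 - 9 = 11, d_4 = (126 - 11^2)/5 = 5/5 = 1, a_4 = floor((11 + 11)/1) = 22.
  m_5 = 1*22 - 11 = 11, d_5 = (126 - 11^2)/1 = 5/1 = 5: (m_5, d_5) = (m_1, d_1) = (11, 5), so from here the quotients repeat a_1, ..., a_4; the period length is 4.
So sqrt(126) = [11; (4, 2, 4, 22)] with period length k = 4.
k is even, so the fundamental solution of x^2 - 126y^2 = 1 is (p_{k-1}, q_{k-1}) = (p_3, q_3); compute convergents through index 3.
Convergents (p_i = a_i*p_{i-1} + p_{i-2}, q_i = a_i*q_{i-1} + q_{i-2} with p_{-2}=0, p_{-1}=1, q_{-2}=1, q_{-1}=0):
  i=0: a_0=11, p_0 = 11*1 + 0 = 11, q_0 = 11*0 + 1 = 1.
  i=1: a_1=4, p_1 = 4*11 + 1 = 45, q_1 = 4*1 + 0 = 4.
  i=2: a_2=2, p_2 = 2*45 + 11 = 101, q_2 = 2*4 + 1 = 9.
  i=3: a_3=4, p_3 = 4*101 + 45 = 449, q_3 = 4*9 + 4 = 40.
Check: 449^2 - 126*40^2 = 201601 - 201600 = 1, so (x, y) = (449, 40) solves the equation, and by the theorem it is the least positive solution.

(x, y) = (449, 40)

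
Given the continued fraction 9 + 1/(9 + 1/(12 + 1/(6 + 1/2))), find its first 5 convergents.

9/1, 82/9, 993/109, 6040/663, 13073/1435

Using the convergent recurrence p_i = a_i*p_{i-1} + p_{i-2}, q_i = a_i*q_{i-1} + q_{i-2} with p_{-2}=0, p_{-1}=1, q_{-2}=1, q_{-1}=0:
  i=0: a_0=9, p_0 = 9*1 + 0 = 9, q_0 = 9*0 + 1 = 1.
  i=1: a_1=9, p_1 = 9*9 + 1 = 82, q_1 = 9*1 + 0 = 9.
  i=2: a_2=12, p_2 = 12*82 + 9 = 993, q_2 = 12*9 + 1 = 109.
  i=3: a_3=6, p_3 = 6*993 + 82 = 6040, q_3 = 6*109 + 9 = 663.
  i=4: a_4=2, p_4 = 2*6040 + 993 = 13073, q_4 = 2*663 + 109 = 1435.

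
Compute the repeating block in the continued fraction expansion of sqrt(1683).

[41; (41, 82)]

Write x_i = (sqrt(1683) + m_i)/d_i with (m_0, d_0) = (0, 1). a_0 = floor(sqrt(1683)) = 41, since 41^2 = 1681 <= 1683 < 1764 = 42^2.
Iterate m_{i+1} = d_i*a_i - m_i, d_{i+1} = (1683 - m_{i+1}^2)/d_i, a_{i+1} = floor((a_0 + m_{i+1})/d_{i+1}):
  m_1 = 1*41 - 0 = 41, d_1 = (1683 - 41^2)/1 = 2/1 = 2, a_1 = floor((41 + 41)/2) = 41.
  m_2 = 2*41 - 41 = 41, d_2 = (1683 - 41^2)/2 = 2/2 = 1, a_2 = floor((41 + 41)/1) = 82.
  m_3 = 1*82 - 41 = 41, d_3 = (1683 - 41^2)/1 = 2/1 = 2: (m_3, d_3) = (m_1, d_1) = (41, 2), so from here the quotients repeat a_1, a_2; the period length is 2.
Hence the expansion of sqrt(1683) is a_0 = 41 followed by the repeating block 41, 82 (period 2).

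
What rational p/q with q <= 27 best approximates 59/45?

Expand x = 59/45 as a continued fraction with the Euclidean algorithm:
  59 = 1*45 + 14, so a_0 = 1.
  45 = 3*14 + 3, so a_1 = 3.
  14 = 4*3 + 2, so a_2 = 4.
  3 = 1*2 + 1, so a_3 = 1.
  2 = 2*1 + 0, so a_4 = 2.
so x = [1; 3, 4, 1, 2].
Convergents (p_i = a_i*p_{i-1} + p_{i-2}, q_i = a_i*q_{i-1} + q_{i-2} with p_{-2}=0, p_{-1}=1, q_{-2}=1, q_{-1}=0), until the denominator exceeds 27:
  i=0: a_0=1, p_0 = 1*1 + 0 = 1, q_0 = 1*0 + 1 = 1.
  i=1: a_1=3, p_1 = 3*1 + 1 = 4, q_1 = 3*1 + 0 = 3.
  i=2: a_2=4, p_2 = 4*4 + 1 = 17, q_2 = 4*3 + 1 = 13.
  i=3: a_3=1, p_3 = 1*17 + 4 = 21, q_3 = 1*13 + 3 = 16.
  i=4: a_4=2, p_4 = 2*21 + 17 = 59, q_4 = 2*16 + 13 = 45.
q_4 = 45 > 27, so the last convergent with denominator <= 27 is p_3/q_3 = 21/16.
The closest fraction with denominator <= 27 is either p_3/q_3 or the intermediate fraction (k*p_3 + p_2)/(k*q_3 + q_2) with the largest k >= 1 whose denominator stays <= 27; these approach x as k grows, and every other convergent or intermediate fraction in range is farther away.
Largest k: floor((27 - q_2)/q_3) = floor((27 - 13)/16) = 0.
Since k = 0, no intermediate fraction beyond p_3/q_3 has denominator <= 27, so the convergent 21/16 is the closest (its error is |59*16 - 21*45|/(45*16) = 1/720).

21/16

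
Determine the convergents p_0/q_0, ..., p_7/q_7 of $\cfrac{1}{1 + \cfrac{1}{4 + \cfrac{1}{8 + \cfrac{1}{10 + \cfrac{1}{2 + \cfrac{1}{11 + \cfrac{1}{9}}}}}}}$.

0/1, 1/1, 4/5, 33/41, 334/415, 701/871, 8045/9996, 73106/90835

Using the convergent recurrence p_i = a_i*p_{i-1} + p_{i-2}, q_i = a_i*q_{i-1} + q_{i-2} with p_{-2}=0, p_{-1}=1, q_{-2}=1, q_{-1}=0:
  i=0: a_0=0, p_0 = 0*1 + 0 = 0, q_0 = 0*0 + 1 = 1.
  i=1: a_1=1, p_1 = 1*0 + 1 = 1, q_1 = 1*1 + 0 = 1.
  i=2: a_2=4, p_2 = 4*1 + 0 = 4, q_2 = 4*1 + 1 = 5.
  i=3: a_3=8, p_3 = 8*4 + 1 = 33, q_3 = 8*5 + 1 = 41.
  i=4: a_4=10, p_4 = 10*33 + 4 = 334, q_4 = 10*41 + 5 = 415.
  i=5: a_5=2, p_5 = 2*334 + 33 = 701, q_5 = 2*415 + 41 = 871.
  i=6: a_6=11, p_6 = 11*701 + 334 = 8045, q_6 = 11*871 + 415 = 9996.
  i=7: a_7=9, p_7 = 9*8045 + 701 = 73106, q_7 = 9*9996 + 871 = 90835.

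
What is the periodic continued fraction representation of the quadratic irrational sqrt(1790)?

[42; (3, 4, 8, 4, 3, 84)]

Write x_i = (sqrt(1790) + m_i)/d_i with (m_0, d_0) = (0, 1). a_0 = floor(sqrt(1790)) = 42, since 42^2 = 1764 <= 1790 < 1849 = 43^2.
Iterate m_{i+1} = d_i*a_i - m_i, d_{i+1} = (1790 - m_{i+1}^2)/d_i, a_{i+1} = floor((a_0 + m_{i+1})/d_{i+1}):
  m_1 = 1*42 - 0 = 42, d_1 = (1790 - 42^2)/1 = 26/1 = 26, a_1 = floor((42 + 42)/26) = 3.
  m_2 = 26*3 - 42 = 36, d_2 = (1790 - 36^2)/26 = 494/26 = 19, a_2 = floor((42 + 36)/19) = 4.
  m_3 = 19*4 - 36 = 40, d_3 = (1790 - 40^2)/19 = 190/19 = 10, a_3 = floor((42 + 40)/10) = 8.
  m_4 = 10*8 - 40 = 40, d_4 = (1790 - 40^2)/10 = 190/10 = 19, a_4 = floor((42 + 40)/19) = 4.
  m_5 = 19*4 - 40 = 36, d_5 = (1790 - 36^2)/19 = 494/19 = 26, a_5 = floor((42 + 36)/26) = 3.
  m_6 = 26*3 - 36 = 42, d_6 = (1790 - 42^2)/26 = 26/26 = 1, a_6 = floor((42 + 42)/1) = 84.
  m_7 = 1*84 - 42 = 42, d_7 = (1790 - 42^2)/1 = 26/1 = 26: (m_7, d_7) = (m_1, d_1) = (42, 26), so from here the quotients repeat a_1, ..., a_6; the period length is 6.
Hence the expansion of sqrt(1790) is a_0 = 42 followed by the repeating block 3, 4, 8, 4, 3, 84 (period 6).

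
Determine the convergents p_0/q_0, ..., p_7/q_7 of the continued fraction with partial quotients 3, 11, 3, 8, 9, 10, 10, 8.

3/1, 34/11, 105/34, 874/283, 7971/2581, 80584/26093, 813811/263511, 6591072/2134181

Using the convergent recurrence p_i = a_i*p_{i-1} + p_{i-2}, q_i = a_i*q_{i-1} + q_{i-2} with p_{-2}=0, p_{-1}=1, q_{-2}=1, q_{-1}=0:
  i=0: a_0=3, p_0 = 3*1 + 0 = 3, q_0 = 3*0 + 1 = 1.
  i=1: a_1=11, p_1 = 11*3 + 1 = 34, q_1 = 11*1 + 0 = 11.
  i=2: a_2=3, p_2 = 3*34 + 3 = 105, q_2 = 3*11 + 1 = 34.
  i=3: a_3=8, p_3 = 8*105 + 34 = 874, q_3 = 8*34 + 11 = 283.
  i=4: a_4=9, p_4 = 9*874 + 105 = 7971, q_4 = 9*283 + 34 = 2581.
  i=5: a_5=10, p_5 = 10*7971 + 874 = 80584, q_5 = 10*2581 + 283 = 26093.
  i=6: a_6=10, p_6 = 10*80584 + 7971 = 813811, q_6 = 10*26093 + 2581 = 263511.
  i=7: a_7=8, p_7 = 8*813811 + 80584 = 6591072, q_7 = 8*263511 + 26093 = 2134181.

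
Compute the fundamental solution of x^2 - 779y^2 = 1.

(x, y) = (11785490, 422259)

First expand sqrt(779) as a continued fraction. With x_i = (sqrt(779) + m_i)/d_i and (m_0, d_0) = (0, 1): a_0 = floor(sqrt(779)) = 27, since 27^2 = 729 <= 779 < 784 = 28^2.
Iterate m_{i+1} = d_i*a_i - m_i, d_{i+1} = (779 - m_{i+1}^2)/d_i, a_{i+1} = floor((a_0 + m_{i+1})/d_{i+1}):
  m_1 = 1*27 - 0 = 27, d_1 = (779 - 27^2)/1 = 50/1 = 50, a_1 = floor((27 + 27)/50) = 1.
  m_2 = 50*1 - 27 = 23, d_2 = (779 - 23^2)/50 = 250/50 = 5, a_2 = floor((27 + 23)/5) = 10.
  m_3 = 5*10 - 23 = 27, d_3 = (779 - 27^2)/5 = 50/5 = 10, a_3 = floor((27 + 27)/10) = 5.
  m_4 = 10*5 - 27 = 23, d_4 = (779 - 23^2)/10 = 250/10 = 25, a_4 = floor((27 + 23)/25) = 2.
  m_5 = 25*2 - 23 = 27, d_5 = (779 - 27^2)/25 = 50/25 = 2, a_5 = floor((27 + 27)/2) = 27.
  m_6 = 2*27 - 27 = 27, d_6 = (779 - 27^2)/2 = 50/2 = 25, a_6 = floor((27 + 27)/25) = 2.
  m_7 = 25*2 - 27 = 23, d_7 = (779 - 23^2)/25 = 250/25 = 10, a_7 = floor((27 + 23)/10) = 5.
  m_8 = 10*5 - 23 = 27, d_8 = (779 - 27^2)/10 = 50/10 = 5, a_8 = floor((27 + 27)/5) = 10.
  m_9 = 5*10 - 27 = 23, d_9 = (779 - 23^2)/5 = 250/5 = 50, a_9 = floor((27 + 23)/50) = 1.
  m_10 = 50*1 - 23 = 27, d_10 = (779 - 27^2)/50 = 50/50 = 1, a_10 = floor((27 + 27)/1) = 54.
  m_11 = 1*54 - 27 = 27, d_11 = (779 - 27^2)/1 = 50/1 = 50: (m_11, d_11) = (m_1, d_1) = (27, 50), so from here the quotients repeat a_1, ..., a_10; the period length is 10.
So sqrt(779) = [27; (1, 10, 5, 2, 27, 2, 5, 10, 1, 54)] with period length k = 10.
k is even, so the fundamental solution of x^2 - 779y^2 = 1 is (p_{k-1}, q_{k-1}) = (p_9, q_9); compute convergents through index 9.
Convergents (p_i = a_i*p_{i-1} + p_{i-2}, q_i = a_i*q_{i-1} + q_{i-2} with p_{-2}=0, p_{-1}=1, q_{-2}=1, q_{-1}=0):
  i=0: a_0=27, p_0 = 27*1 + 0 = 27, q_0 = 27*0 + 1 = 1.
  i=1: a_1=1, p_1 = 1*27 + 1 = 28, q_1 = 1*1 + 0 = 1.
  i=2: a_2=10, p_2 = 10*28 + 27 = 307, q_2 = 10*1 + 1 = 11.
  i=3: a_3=5, p_3 = 5*307 + 28 = 1563, q_3 = 5*11 + 1 = 56.
  i=4: a_4=2, p_4 = 2*1563 + 307 = 3433, q_4 = 2*56 + 11 = 123.
  i=5: a_5=27, p_5 = 27*3433 + 1563 = 94254, q_5 = 27*123 + 56 = 3377.
  i=6: a_6=2, p_6 = 2*94254 + 3433 = 191941, q_6 = 2*3377 + 123 = 6877.
  i=7: a_7=5, p_7 = 5*191941 + 94254 = 1053959, q_7 = 5*6877 + 3377 = 37762.
  i=8: a_8=10, p_8 = 10*1053959 + 191941 = 10731531, q_8 = 10*37762 + 6877 = 384497.
  i=9: a_9=1, p_9 = 1*10731531 + 1053959 = 11785490, q_9 = 1*384497 + 37762 = 422259.
Check: 11785490^2 - 779*422259^2 = 138897774540100 - 138897774540099 = 1, so (x, y) = (11785490, 422259) solves the equation, and by the theorem it is the least positive solution.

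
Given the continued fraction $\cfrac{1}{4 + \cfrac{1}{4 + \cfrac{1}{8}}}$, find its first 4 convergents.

Using the convergent recurrence p_i = a_i*p_{i-1} + p_{i-2}, q_i = a_i*q_{i-1} + q_{i-2} with p_{-2}=0, p_{-1}=1, q_{-2}=1, q_{-1}=0:
  i=0: a_0=0, p_0 = 0*1 + 0 = 0, q_0 = 0*0 + 1 = 1.
  i=1: a_1=4, p_1 = 4*0 + 1 = 1, q_1 = 4*1 + 0 = 4.
  i=2: a_2=4, p_2 = 4*1 + 0 = 4, q_2 = 4*4 + 1 = 17.
  i=3: a_3=8, p_3 = 8*4 + 1 = 33, q_3 = 8*17 + 4 = 140.

0/1, 1/4, 4/17, 33/140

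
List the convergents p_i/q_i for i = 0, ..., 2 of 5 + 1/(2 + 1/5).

5/1, 11/2, 60/11

Using the convergent recurrence p_i = a_i*p_{i-1} + p_{i-2}, q_i = a_i*q_{i-1} + q_{i-2} with p_{-2}=0, p_{-1}=1, q_{-2}=1, q_{-1}=0:
  i=0: a_0=5, p_0 = 5*1 + 0 = 5, q_0 = 5*0 + 1 = 1.
  i=1: a_1=2, p_1 = 2*5 + 1 = 11, q_1 = 2*1 + 0 = 2.
  i=2: a_2=5, p_2 = 5*11 + 5 = 60, q_2 = 5*2 + 1 = 11.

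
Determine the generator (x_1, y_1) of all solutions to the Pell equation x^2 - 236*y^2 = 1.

First expand sqrt(236) as a continued fraction. With x_i = (sqrt(236) + m_i)/d_i and (m_0, d_0) = (0, 1): a_0 = floor(sqrt(236)) = 15, since 15^2 = 225 <= 236 < 256 = 16^2.
Iterate m_{i+1} = d_i*a_i - m_i, d_{i+1} = (236 - m_{i+1}^2)/d_i, a_{i+1} = floor((a_0 + m_{i+1})/d_{i+1}):
  m_1 = 1*15 - 0 = 15, d_1 = (236 - 15^2)/1 = 11/1 = 11, a_1 = floor((15 + 15)/11) = 2.
  m_2 = 11*2 - 15 = 7, d_2 = (236 - 7^2)/11 = 187/11 = 17, a_2 = floor((15 + 7)/17) = 1.
  m_3 = 17*1 - 7 = 10, d_3 = (236 - 10^2)/17 = 136/17 = 8, a_3 = floor((15 + 10)/8) = 3.
  m_4 = 8*3 - 10 = 14, d_4 = (236 - 14^2)/8 = 40/8 = 5, a_4 = floor((15 + 14)/5) = 5.
  m_5 = 5*5 - 14 = 11, d_5 = (236 - 11^2)/5 = 115/5 = 23, a_5 = floor((15 + 11)/23) = 1.
  m_6 = 23*1 - 11 = 12, d_6 = (236 - 12^2)/23 = 92/23 = 4, a_6 = floor((15 + 12)/4) = 6.
  m_7 = 4*6 - 12 = 12, d_7 = (236 - 12^2)/4 = 92/4 = 23, a_7 = floor((15 + 12)/23) = 1.
  m_8 = 23*1 - 12 = 11, d_8 = (236 - 11^2)/23 = 115/23 = 5, a_8 = floor((15 + 11)/5) = 5.
  m_9 = 5*5 - 11 = 14, d_9 = (236 - 14^2)/5 = 40/5 = 8, a_9 = floor((15 + 14)/8) = 3.
  m_10 = 8*3 - 14 = 10, d_10 = (236 - 10^2)/8 = 136/8 = 17, a_10 = floor((15 + 10)/17) = 1.
  m_11 = 17*1 - 10 = 7, d_11 = (236 - 7^2)/17 = 187/17 = 11, a_11 = floor((15 + 7)/11) = 2.
  m_12 = 11*2 - 7 = 15, d_12 = (236 - 15^2)/11 = 11/11 = 1, a_12 = floor((15 + 15)/1) = 30.
  m_13 = 1*30 - 15 = 15, d_13 = (236 - 15^2)/1 = 11/1 = 11: (m_13, d_13) = (m_1, d_1) = (15, 11), so from here the quotients repeat a_1, ..., a_12; the period length is 12.
So sqrt(236) = [15; (2, 1, 3, 5, 1, 6, 1, 5, 3, 1, 2, 30)] with period length k = 12.
k is even, so the fundamental solution of x^2 - 236y^2 = 1 is (p_{k-1}, q_{k-1}) = (p_11, q_11); compute convergents through index 11.
Convergents (p_i = a_i*p_{i-1} + p_{i-2}, q_i = a_i*q_{i-1} + q_{i-2} with p_{-2}=0, p_{-1}=1, q_{-2}=1, q_{-1}=0):
  i=0: a_0=15, p_0 = 15*1 + 0 = 15, q_0 = 15*0 + 1 = 1.
  i=1: a_1=2, p_1 = 2*15 + 1 = 31, q_1 = 2*1 + 0 = 2.
  i=2: a_2=1, p_2 = 1*31 + 15 = 46, q_2 = 1*2 + 1 = 3.
  i=3: a_3=3, p_3 = 3*46 + 31 = 169, q_3 = 3*3 + 2 = 11.
  i=4: a_4=5, p_4 = 5*169 + 46 = 891, q_4 = 5*11 + 3 = 58.
  i=5: a_5=1, p_5 = 1*891 + 169 = 1060, q_5 = 1*58 + 11 = 69.
  i=6: a_6=6, p_6 = 6*1060 + 891 = 7251, q_6 = 6*69 + 58 = 472.
  i=7: a_7=1, p_7 = 1*7251 + 1060 = 8311, q_7 = 1*472 + 69 = 541.
  i=8: a_8=5, p_8 = 5*8311 + 7251 = 48806, q_8 = 5*541 + 472 = 3177.
  i=9: a_9=3, p_9 = 3*48806 + 8311 = 154729, q_9 = 3*3177 + 541 = 10072.
  i=10: a_10=1, p_10 = 1*154729 + 48806 = 203535, q_10 = 1*10072 + 3177 = 13249.
  i=11: a_11=2, p_11 = 2*203535 + 154729 = 561799, q_11 = 2*13249 + 10072 = 36570.
Check: 561799^2 - 236*36570^2 = 315618116401 - 315618116400 = 1, so (x, y) = (561799, 36570) solves the equation, and by the theorem it is the least positive solution.

(x, y) = (561799, 36570)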